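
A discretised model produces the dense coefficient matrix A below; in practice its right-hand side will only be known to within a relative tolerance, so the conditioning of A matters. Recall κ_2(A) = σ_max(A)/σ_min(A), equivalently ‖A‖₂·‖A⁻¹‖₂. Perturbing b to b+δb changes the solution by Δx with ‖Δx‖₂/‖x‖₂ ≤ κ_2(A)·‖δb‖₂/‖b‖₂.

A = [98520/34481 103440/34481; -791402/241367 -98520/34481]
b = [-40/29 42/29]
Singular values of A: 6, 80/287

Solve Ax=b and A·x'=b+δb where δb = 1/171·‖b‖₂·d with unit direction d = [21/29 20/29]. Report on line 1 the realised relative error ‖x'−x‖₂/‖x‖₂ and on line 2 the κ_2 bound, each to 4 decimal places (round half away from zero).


0.1259
0.1259

largest singular value 6, smallest 80/287
κ = σ_max/σ_min = 6/(80/287) = 21.5250
worst-case relative error ≤ 21.5250 × 1/171 = 0.1259
solve Ax = b  →  x = [-0.2414 -0.2299]
2-norm of b is 2.0000; of x, 0.3333
with δb = [0.0085 0.0081], A·Δx = δb → ‖Δx‖ = 0.0420
realised ‖Δx‖/‖x‖ = 0.1259
so the bound is sharp here: realised error equals the bound


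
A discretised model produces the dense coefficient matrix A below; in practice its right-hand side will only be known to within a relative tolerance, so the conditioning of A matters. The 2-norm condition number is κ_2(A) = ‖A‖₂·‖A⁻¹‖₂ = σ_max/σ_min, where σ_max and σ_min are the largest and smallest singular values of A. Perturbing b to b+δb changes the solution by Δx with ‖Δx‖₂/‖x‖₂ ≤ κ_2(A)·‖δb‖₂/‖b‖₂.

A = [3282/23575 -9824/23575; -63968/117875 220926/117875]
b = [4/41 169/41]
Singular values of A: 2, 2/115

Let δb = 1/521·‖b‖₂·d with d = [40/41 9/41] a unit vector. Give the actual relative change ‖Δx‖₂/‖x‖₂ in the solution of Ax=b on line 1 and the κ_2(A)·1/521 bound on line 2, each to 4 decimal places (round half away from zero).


σ_max = 2, σ_min = 2/115
condition number: 2 ÷ (2/115) = 115.0000
perturbation bound = 115.0000·1/521 = 0.2207
solve Ax = b  →  x = [54.6400 18.0200]
‖b‖ = 4.1231, ‖x‖ = 57.5348
with δb = [0.0077 0.0017], A·Δx = δb → ‖Δx‖ = 0.4550
dividing the unrounded norms, ‖Δx‖/‖x‖ = 0.0079
tightness: 0.0079 against a bound of 0.2207 (unrounded ratio ≈ 0.0358)

0.0079
0.2207


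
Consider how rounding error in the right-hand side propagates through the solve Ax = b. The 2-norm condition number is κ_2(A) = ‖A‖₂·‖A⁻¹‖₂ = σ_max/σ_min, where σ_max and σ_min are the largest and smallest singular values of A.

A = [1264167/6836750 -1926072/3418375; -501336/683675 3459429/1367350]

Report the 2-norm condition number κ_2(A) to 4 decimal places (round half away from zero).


M = AᵀA = [15902377569/27805562500 -13620845952/6951390625; -13620845952/6951390625 186811563681/27805562500]. tr(M)=162171153/22244450, det(M)=531441/177955600
char-poly roots: 729/100 and 729/1779556
so κ_2 = √((729/100) / (729/1779556)) = 133.4000

133.4000


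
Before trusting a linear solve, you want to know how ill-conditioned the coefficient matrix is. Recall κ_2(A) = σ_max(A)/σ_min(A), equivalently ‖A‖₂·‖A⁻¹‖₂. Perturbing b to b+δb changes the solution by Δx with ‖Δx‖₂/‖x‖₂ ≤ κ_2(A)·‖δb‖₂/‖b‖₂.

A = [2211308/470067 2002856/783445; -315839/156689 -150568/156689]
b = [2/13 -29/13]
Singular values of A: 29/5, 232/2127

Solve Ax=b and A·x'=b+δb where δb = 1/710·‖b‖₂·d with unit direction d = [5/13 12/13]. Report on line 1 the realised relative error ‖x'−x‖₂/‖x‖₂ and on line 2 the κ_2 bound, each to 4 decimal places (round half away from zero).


0.0016
0.0749

largest singular value 29/5, smallest 232/2127
condition number: (29/5) ÷ (232/2127) = 53.1750
perturbation bound = 53.1750·1/710 = 0.0749
solve Ax = b  →  x = [8.7809 -16.0979]
2-norm of b is 2.2361; of x, 18.3370
δb = ε·‖b‖·d = [0.0012 0.0029]; solving A·Δx = δb gives ‖Δx‖ = 0.0289
dividing the unrounded norms, ‖Δx‖/‖x‖ = 0.0016
realised/bound (from unrounded values) ≈ 0.0210


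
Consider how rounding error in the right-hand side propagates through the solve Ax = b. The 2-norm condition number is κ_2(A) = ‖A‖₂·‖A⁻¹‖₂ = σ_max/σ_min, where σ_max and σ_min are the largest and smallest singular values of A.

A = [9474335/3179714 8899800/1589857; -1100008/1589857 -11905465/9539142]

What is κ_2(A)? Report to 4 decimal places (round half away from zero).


M = AᵀA = [3310462753/353801348 4655057680/265351011; 4655057680/265351011 104740593425/3184212132]. tr(M)=3956904653/93653298, det(M)=17850625/749226384
λ_max, λ_min = (3956904653/93653298 ± √3914064636995436196/2192735056569201)/2 = 169/4, 105625/187306596
σ_max=√(169/4)=(13/2), σ_min=√(105625/187306596)=(325/13686) → κ = 273.7200

273.7200


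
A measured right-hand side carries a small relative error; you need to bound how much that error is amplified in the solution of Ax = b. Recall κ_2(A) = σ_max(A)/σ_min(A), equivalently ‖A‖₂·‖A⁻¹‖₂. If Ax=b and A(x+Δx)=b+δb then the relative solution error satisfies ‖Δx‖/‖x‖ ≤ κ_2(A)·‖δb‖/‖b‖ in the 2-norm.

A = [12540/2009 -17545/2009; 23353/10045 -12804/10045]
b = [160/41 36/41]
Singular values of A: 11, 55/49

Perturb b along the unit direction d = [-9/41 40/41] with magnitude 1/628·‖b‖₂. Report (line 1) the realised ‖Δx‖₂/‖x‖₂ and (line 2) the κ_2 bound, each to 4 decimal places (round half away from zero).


σ_max = 11, σ_min = 55/49
κ = σ_max/σ_min = 11/(55/49) = 9.8000
κ_2(A)·‖δb‖/‖b‖ = 0.0156
solve Ax = b  →  x = [0.2182 -0.2909]
‖b‖ = 4.0000, ‖x‖ = 0.3636
Δx = A⁻¹·δb where δb = 1/628·4.0000·d; ‖Δx‖ = 0.0057
realised ‖Δx‖/‖x‖ = 0.0156
realised/bound = 1 exactly: the bound is attained for this b and d

0.0156
0.0156


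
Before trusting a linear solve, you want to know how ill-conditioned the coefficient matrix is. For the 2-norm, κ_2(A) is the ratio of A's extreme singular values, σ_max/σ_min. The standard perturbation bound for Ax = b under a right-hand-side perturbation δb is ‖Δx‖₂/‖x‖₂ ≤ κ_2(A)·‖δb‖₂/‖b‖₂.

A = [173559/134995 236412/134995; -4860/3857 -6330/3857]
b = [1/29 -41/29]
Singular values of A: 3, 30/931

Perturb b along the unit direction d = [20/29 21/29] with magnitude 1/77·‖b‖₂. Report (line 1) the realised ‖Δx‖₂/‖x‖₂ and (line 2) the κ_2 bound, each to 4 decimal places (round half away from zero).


from the listed singular values, σ₁ = 3, σ_n = 30/931
condition number: 3 ÷ (30/931) = 93.1000
perturbation bound = 93.1000·1/77 = 1.2091
solve Ax = b  →  x = [25.0267 -18.3533]
2-norm of b is 1.4142; of x, 31.0351
Δx = A⁻¹·δb where δb = 1/77·1.4142·d; ‖Δx‖ = 0.5700
dividing the unrounded norms, ‖Δx‖/‖x‖ = 0.0184
tightness: 0.0184 against a bound of 1.2091 (unrounded ratio ≈ 0.0152)

0.0184
1.2091


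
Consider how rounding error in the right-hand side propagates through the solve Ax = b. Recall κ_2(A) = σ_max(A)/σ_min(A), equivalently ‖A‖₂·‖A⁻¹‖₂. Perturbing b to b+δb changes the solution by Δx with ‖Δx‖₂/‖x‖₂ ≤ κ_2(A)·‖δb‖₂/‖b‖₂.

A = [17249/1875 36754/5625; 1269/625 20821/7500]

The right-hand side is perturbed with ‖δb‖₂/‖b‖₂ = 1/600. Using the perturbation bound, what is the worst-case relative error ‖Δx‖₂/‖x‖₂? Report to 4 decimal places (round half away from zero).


form AᵀA = [499234/5625 4437881/67500; 4437881/67500 40824529/810000] with trace 4508569/32400 and determinant 4879681/32400
λ_max, λ_min = (4508569/32400 ± √19694787770161/1049760000)/2 = 2209/16, 2209/2025
κ = σ_max/σ_min = (47/4)/(47/45) = 11.2500
perturbation bound = 11.2500·1/600 = 0.0188

0.0188


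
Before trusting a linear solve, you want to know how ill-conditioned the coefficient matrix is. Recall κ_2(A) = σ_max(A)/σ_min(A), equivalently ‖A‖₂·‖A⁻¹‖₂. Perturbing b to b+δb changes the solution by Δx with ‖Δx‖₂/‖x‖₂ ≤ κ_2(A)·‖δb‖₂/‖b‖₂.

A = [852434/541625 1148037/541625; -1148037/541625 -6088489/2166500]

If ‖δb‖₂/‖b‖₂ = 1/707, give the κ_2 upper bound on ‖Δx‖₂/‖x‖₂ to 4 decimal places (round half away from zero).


0.3922

M = AᵀA = [81785307109/11734305625 436172549373/46937222500; 436172549373/46937222500 2326300862281/187748890000]. tr(M)=145394631041/7509955600, det(M)=366025/75099556
char-poly roots: 484/25 and 75625/300398224
so κ_2 = √((484/25) / (75625/300398224)) = 277.3120
κ_2(A)·‖δb‖/‖b‖ = 0.3922


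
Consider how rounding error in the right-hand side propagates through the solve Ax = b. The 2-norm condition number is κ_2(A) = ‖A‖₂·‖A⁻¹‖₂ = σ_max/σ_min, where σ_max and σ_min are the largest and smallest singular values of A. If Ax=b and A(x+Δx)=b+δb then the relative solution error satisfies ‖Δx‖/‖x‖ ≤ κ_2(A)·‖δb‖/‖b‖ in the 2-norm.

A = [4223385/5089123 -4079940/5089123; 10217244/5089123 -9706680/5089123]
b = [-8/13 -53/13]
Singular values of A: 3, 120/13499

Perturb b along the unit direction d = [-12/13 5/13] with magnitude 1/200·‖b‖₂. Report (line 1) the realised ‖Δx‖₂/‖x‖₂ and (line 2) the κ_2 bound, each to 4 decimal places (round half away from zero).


0.0206
1.6874

σ_max = 3, σ_min = 120/13499
condition number: 3 ÷ (120/13499) = 337.4750
worst-case relative error ≤ 337.4750 × 1/200 = 1.6874
solve Ax = b  →  x = [-78.5460 -80.5399]
2-norm of b is 4.1231; of x, 112.4996
re-solving with b+δb shifts x by Δx of norm 2.3191
realised ‖Δx‖/‖x‖ = 0.0206
so the bound overstates the realised error by a factor of ≈ 81.8555 (computed from the unrounded values)


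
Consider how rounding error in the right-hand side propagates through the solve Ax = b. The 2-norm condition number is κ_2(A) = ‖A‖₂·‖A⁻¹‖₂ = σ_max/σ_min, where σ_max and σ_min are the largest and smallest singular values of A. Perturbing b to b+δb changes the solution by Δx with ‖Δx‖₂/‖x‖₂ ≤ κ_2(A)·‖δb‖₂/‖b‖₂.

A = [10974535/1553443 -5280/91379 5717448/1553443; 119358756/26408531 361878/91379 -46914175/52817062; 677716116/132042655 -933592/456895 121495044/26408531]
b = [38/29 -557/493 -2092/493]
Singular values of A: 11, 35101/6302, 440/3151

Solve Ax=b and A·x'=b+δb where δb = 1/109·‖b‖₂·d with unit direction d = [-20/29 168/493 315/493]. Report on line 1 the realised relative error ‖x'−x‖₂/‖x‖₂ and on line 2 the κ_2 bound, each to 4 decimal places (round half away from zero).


0.0105
0.7227

σ_max = 11, σ_min = 440/3151
condition number: 11 ÷ (440/3151) = 78.7750
κ_2(A)·‖δb‖/‖b‖ = 0.7227
solve Ax = b  →  x = [10.6744 -17.0436 -20.4009]
2-norm of b is 4.5826; of x, 28.6466
Δx = A⁻¹·δb where δb = 1/109·4.5826·d; ‖Δx‖ = 0.3011
relative error = 0.0105
so the bound overstates the realised error by a factor of ≈ 68.7632 (computed from the unrounded values)


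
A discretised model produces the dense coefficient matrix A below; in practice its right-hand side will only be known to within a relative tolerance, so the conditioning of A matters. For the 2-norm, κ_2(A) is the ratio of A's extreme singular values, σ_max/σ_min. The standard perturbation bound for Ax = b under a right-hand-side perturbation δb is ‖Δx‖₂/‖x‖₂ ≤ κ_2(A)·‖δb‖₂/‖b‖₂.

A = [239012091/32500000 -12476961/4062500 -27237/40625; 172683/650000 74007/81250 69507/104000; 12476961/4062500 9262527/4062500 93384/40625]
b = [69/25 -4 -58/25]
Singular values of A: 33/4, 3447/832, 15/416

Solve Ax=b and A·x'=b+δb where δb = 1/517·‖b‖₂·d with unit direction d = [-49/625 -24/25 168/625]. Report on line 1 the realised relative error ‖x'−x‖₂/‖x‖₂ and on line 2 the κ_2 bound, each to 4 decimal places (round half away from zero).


from the listed singular values, σ₁ = 33/4, σ_n = 15/416
κ = σ_max/σ_min = (33/4)/(15/416) = 228.8000
perturbation bound = 228.8000·1/517 = 0.4426
solve Ax = b  →  x = [-13.9611 -48.7326 65.9807]
2-norm of b is 5.3852; of x, 83.2060
δb = ε·‖b‖·d = [-0.0008 -0.0100 0.0028]; solving A·Δx = δb gives ‖Δx‖ = 0.2889
relative error = 0.0035
so the bound overstates the realised error by a factor of ≈ 127.4704 (computed from the unrounded values)

0.0035
0.4426


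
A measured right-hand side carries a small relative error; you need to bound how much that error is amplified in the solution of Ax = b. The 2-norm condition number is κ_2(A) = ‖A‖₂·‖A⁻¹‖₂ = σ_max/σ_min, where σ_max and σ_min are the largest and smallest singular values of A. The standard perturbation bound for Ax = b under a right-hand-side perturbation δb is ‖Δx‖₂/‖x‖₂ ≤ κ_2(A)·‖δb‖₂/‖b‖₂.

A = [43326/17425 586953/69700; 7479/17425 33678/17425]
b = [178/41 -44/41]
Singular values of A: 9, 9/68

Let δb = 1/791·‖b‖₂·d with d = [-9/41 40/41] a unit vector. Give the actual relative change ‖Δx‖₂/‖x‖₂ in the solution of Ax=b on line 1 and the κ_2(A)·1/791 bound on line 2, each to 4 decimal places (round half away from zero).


0.0028
0.0860

from the listed singular values, σ₁ = 9, σ_n = 9/68
condition number: 9 ÷ (9/68) = 68.0000
perturbation bound = 68.0000·1/791 = 0.0860
solve Ax = b  →  x = [14.6311 -3.8044]
‖b‖₂ = 4.4721 and ‖x‖₂ = 15.1176
re-solving with b+δb shifts x by Δx of norm 0.0427
relative error = 0.0028
so the bound overstates the realised error by a factor of ≈ 30.4237 (computed from the unrounded values)


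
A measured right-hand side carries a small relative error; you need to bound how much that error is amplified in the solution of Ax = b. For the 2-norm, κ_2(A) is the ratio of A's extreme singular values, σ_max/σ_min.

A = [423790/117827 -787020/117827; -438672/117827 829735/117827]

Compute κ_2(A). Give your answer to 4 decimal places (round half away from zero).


262.9000

AᵀA = [442367524/16507969 -829384920/16507969; -829384920/16507969 1555125625/16507969]; tr = 6911741/57121, det = 12100/57121
char-poly roots: 121 and 100/57121
κ_2(A) = √(λ_max/λ_min) = √(121 / (100/57121)) = 262.9000


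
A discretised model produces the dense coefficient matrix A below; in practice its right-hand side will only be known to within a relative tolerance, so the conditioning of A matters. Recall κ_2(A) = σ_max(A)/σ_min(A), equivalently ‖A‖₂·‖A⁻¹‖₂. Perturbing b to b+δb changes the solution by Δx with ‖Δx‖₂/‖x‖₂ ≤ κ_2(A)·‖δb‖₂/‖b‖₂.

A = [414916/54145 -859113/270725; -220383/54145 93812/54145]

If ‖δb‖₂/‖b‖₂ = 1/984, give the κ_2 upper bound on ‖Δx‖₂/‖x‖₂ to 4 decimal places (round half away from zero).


M = AᵀA = [152750141/2028845 -1591116192/50721125; -1591116192/50721125 3315198721/253605625]. tr(M)=132597434/1500625, det(M)=4879681/37515625
solving λ² − 132597434/1500625·λ + 4879681/37515625 = 0 gives λ = 2209/25, 2209/1500625
σ_max=√(2209/25)=(47/5), σ_min=√(2209/1500625)=(47/1225) → κ = 245.0000
κ_2(A)·‖δb‖/‖b‖ = 0.2490

0.2490


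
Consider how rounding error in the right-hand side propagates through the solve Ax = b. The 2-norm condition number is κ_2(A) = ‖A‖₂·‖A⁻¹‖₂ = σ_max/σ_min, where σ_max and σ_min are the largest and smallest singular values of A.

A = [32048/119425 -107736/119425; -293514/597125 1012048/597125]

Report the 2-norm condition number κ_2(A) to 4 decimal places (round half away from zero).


AᵀA = [386945764/1233765625 -1326534048/1233765625; -1326534048/1233765625 4548156736/1233765625]; tr = 7896164/1974025, det = 256/1974025
λ_max, λ_min = (7896164/1974025 ± √62347384513296/3896774700625)/2 = 4, 64/1974025
so κ_2 = √(4 / (64/1974025)) = 351.2500

351.2500


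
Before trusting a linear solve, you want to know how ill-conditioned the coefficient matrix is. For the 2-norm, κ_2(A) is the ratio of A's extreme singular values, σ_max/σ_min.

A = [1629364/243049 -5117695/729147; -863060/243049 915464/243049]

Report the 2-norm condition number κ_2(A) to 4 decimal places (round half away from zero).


form AᵀA = [11763666464/204404209 -37054979500/613212627; -37054979500/613212627 116724813601/1839637881] with trace 264682297/2187441 and determinant 234256/2187441
char-poly roots: 121 and 1936/2187441
κ_2(A) = √(λ_max/λ_min) = √(121 / (1936/2187441)) = 369.7500

369.7500


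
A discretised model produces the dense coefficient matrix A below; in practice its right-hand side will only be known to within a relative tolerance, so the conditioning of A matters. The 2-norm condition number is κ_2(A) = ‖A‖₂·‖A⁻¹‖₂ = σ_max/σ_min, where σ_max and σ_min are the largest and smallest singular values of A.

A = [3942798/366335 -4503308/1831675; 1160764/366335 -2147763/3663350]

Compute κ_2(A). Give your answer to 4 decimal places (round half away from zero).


AᵀA = [675721165300/5368053289 -152017254090/5368053289; -152017254090/5368053289 137171228281/21472213156]; tr = 1689503801/12773476, det = 6996025/3193369
λ_max, λ_min = (1689503801/12773476 ± √2852993276674521201/163161689122576)/2 = 529/4, 52900/3193369
κ_2(A) = √(λ_max/λ_min) = √((529/4) / (52900/3193369)) = 89.3500

89.3500


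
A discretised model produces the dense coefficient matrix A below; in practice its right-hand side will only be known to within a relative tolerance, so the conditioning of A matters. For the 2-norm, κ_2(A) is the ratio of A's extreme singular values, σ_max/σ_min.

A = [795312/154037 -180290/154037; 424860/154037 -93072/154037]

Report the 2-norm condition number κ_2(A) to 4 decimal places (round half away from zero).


M = AᵀA = [2813242896/82101721 -632973600/82101721; -632973600/82101721 142445956/82101721]. tr(M)=1758292/48841, det(M)=576/48841
char-poly roots: 36 and 16/48841
so κ_2 = √(36 / (16/48841)) = 331.5000

331.5000


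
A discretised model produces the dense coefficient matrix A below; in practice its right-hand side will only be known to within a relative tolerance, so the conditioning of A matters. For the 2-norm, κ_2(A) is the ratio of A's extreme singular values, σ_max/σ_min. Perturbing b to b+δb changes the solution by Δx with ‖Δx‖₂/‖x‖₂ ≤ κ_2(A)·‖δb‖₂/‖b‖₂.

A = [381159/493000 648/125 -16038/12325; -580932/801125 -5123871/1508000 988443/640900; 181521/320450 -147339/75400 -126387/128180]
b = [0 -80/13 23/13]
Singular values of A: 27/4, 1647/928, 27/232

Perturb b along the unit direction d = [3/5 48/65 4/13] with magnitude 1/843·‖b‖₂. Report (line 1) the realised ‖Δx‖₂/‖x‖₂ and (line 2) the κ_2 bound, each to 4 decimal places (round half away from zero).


σ_max = 27/4, σ_min = 27/232
κ = σ_max/σ_min = (27/4)/(27/232) = 58.0000
bound on ‖Δx‖/‖x‖: κ·ε = 58.0000·1/843 = 0.0688
solve Ax = b  →  x = [-29.2501 -0.2044 -18.1932]
2-norm of b is 6.4031; of x, 34.4471
with δb = [0.0046 0.0056 0.0023], A·Δx = δb → ‖Δx‖ = 0.0653
dividing the unrounded norms, ‖Δx‖/‖x‖ = 0.0019
so the bound overstates the realised error by a factor of ≈ 36.3131 (computed from the unrounded values)

0.0019
0.0688


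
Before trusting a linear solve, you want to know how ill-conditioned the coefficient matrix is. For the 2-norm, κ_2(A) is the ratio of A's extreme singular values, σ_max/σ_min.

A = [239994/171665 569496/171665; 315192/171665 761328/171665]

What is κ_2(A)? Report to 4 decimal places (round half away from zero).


330.1250

AᵀA = [6277724676/1178754889 15065604720/1178754889; 15065604720/1178754889 36157840704/1178754889]; tr = 251098020/6974881, det = 82944/6974881
solving λ² − 251098020/6974881·λ + 82944/6974881 = 0 gives λ = 36, 2304/6974881
κ = σ_max/σ_min = 6/(48/2641) = 330.1250


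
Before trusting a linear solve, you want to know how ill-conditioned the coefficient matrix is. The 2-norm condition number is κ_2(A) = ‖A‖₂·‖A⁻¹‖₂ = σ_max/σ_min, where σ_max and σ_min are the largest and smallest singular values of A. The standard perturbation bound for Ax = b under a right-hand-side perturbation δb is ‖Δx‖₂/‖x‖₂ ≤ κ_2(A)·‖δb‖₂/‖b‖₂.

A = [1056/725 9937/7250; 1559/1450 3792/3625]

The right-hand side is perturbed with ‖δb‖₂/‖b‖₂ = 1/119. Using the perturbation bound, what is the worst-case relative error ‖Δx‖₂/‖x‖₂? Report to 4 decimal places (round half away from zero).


1.0504

AᵀA = [275641/84100 328104/105125; 328104/105125 6250441/2102500]; tr = 7813/1250, det = 1/400
char-poly roots: 25/4 and 1/2500
so κ_2 = √((25/4) / (1/2500)) = 125.0000
worst-case relative error ≤ 125.0000 × 1/119 = 1.0504


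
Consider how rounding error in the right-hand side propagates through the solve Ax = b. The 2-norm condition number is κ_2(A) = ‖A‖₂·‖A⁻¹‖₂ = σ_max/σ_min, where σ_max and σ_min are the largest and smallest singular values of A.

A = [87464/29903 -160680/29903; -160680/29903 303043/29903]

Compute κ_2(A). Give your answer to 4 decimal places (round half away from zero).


219.8750

AᵀA = [1968706688/52599377 -3690980280/52599377; -3690980280/52599377 6920771897/52599377]; tr = 522910505/3094081, det = 1827904/3094081
char-poly roots: 169 and 10816/3094081
so κ_2 = √(169 / (10816/3094081)) = 219.8750


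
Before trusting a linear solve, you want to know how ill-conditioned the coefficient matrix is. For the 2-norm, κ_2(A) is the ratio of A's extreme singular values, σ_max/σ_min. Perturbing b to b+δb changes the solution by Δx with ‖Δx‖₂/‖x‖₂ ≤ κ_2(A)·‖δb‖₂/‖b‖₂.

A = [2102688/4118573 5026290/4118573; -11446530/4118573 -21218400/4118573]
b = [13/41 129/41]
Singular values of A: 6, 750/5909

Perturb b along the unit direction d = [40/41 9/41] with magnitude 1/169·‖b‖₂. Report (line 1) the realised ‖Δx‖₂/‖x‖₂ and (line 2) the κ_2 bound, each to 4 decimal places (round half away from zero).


0.0187
0.2797

from the listed singular values, σ₁ = 6, σ_n = 750/5909
condition number: 6 ÷ (750/5909) = 47.2720
bound on ‖Δx‖/‖x‖: κ·ε = 47.2720·1/169 = 0.2797
solve Ax = b  →  x = [-7.1871 3.2664]
‖b‖₂ = 3.1623 and ‖x‖₂ = 7.8945
δb = ε·‖b‖·d = [0.0183 0.0041]; solving A·Δx = δb gives ‖Δx‖ = 0.1474
realised ‖Δx‖/‖x‖ = 0.0187
realised/bound (from unrounded values) ≈ 0.0668


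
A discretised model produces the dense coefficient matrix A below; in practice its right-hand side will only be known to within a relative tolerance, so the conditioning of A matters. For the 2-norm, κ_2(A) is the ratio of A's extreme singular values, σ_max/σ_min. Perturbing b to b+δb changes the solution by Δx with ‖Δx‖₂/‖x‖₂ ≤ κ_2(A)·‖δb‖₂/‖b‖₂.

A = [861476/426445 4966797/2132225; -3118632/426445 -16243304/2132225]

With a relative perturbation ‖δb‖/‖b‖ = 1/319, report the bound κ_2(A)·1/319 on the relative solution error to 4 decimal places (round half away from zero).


form AᵀA = [418720258000/7274213521 439485312420/7274213521; 439485312420/7274213521 461622395641/7274213521] with trace 1046780801/8649481 and determinant 23425600/8649481
λ_max, λ_min = (1046780801/8649481 ± √1094939568213747201/74813521569361)/2 = 121, 193600/8649481
so κ_2 = √(121 / (193600/8649481)) = 73.5250
bound on ‖Δx‖/‖x‖: κ·ε = 73.5250·1/319 = 0.2305

0.2305


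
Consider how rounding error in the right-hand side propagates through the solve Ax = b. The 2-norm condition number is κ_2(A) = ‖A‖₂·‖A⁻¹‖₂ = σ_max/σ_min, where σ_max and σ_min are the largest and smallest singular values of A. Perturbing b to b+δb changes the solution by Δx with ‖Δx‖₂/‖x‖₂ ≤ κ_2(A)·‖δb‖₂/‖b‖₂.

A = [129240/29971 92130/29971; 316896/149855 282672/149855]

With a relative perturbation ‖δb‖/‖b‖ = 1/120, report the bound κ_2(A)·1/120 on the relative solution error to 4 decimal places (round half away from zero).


0.1836

form AᵀA = [1792378944/77704225 1339964208/77704225; 1339964208/77704225 1010733156/77704225] with trace 112124484/3108169 and determinant 8294400/3108169
λ_max, λ_min = (112124484/3108169 ± √12468778324451856/9660714532561)/2 = 36, 230400/3108169
σ_max=√36=6, σ_min=√(230400/3108169)=(480/1763) → κ = 22.0375
worst-case relative error ≤ 22.0375 × 1/120 = 0.1836


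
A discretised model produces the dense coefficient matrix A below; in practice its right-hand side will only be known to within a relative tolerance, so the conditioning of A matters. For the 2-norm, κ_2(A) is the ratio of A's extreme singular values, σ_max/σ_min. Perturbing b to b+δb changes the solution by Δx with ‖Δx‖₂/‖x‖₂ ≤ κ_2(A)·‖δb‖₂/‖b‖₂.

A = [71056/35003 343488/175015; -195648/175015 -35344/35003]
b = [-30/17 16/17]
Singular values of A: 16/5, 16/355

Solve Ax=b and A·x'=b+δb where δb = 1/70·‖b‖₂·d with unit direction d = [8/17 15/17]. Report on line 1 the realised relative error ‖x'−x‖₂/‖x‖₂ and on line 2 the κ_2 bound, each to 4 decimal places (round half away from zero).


largest singular value 16/5, smallest 16/355
κ = σ_max/σ_min = (16/5)/(16/355) = 71.0000
perturbation bound = 71.0000·1/70 = 1.0143
solve Ax = b  →  x = [-0.4526 -0.4310]
‖b‖₂ = 2.0000 and ‖x‖₂ = 0.6250
Δx = A⁻¹·δb where δb = 1/70·2.0000·d; ‖Δx‖ = 0.6339
relative error = 1.0143
so the bound is sharp here: realised error equals the bound

1.0143
1.0143


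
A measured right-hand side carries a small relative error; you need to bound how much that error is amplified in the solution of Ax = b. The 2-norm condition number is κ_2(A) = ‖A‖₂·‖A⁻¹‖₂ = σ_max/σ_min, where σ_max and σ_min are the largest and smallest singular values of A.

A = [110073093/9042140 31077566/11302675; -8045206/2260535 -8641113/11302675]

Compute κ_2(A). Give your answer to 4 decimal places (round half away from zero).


form AᵀA = [526067649436225/3270411831184 14795527796595/408801478898; 14795527796595/408801478898 1664774307781/204400739449] with trace 328794787841/1945515664 and determinant 446265625/1945515664
λ_max, λ_min = (328794787841/1945515664 ± √108102539644353232441281/3785031198869360896)/2 = 169, 2640625/1945515664
σ_max=√169=13, σ_min=√(2640625/1945515664)=(1625/44108) → κ = 352.8640

352.8640


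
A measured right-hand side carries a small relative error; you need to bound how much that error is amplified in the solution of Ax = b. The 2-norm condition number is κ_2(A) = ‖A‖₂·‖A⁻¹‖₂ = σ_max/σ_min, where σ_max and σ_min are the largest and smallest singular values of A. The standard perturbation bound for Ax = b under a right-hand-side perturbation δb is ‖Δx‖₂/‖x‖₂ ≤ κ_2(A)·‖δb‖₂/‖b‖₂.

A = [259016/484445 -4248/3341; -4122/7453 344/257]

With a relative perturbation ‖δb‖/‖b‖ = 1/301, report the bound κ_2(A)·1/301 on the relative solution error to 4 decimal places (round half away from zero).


1.0673

M = AᵀA = [165131716/279057025 -79258032/55811405; -79258032/55811405 38044288/11162281]. tr(M)=6604964/1651225, det(M)=256/1651225
char-poly roots: 4 and 64/1651225
κ_2(A) = √(λ_max/λ_min) = √(4 / (64/1651225)) = 321.2500
perturbation bound = 321.2500·1/301 = 1.0673


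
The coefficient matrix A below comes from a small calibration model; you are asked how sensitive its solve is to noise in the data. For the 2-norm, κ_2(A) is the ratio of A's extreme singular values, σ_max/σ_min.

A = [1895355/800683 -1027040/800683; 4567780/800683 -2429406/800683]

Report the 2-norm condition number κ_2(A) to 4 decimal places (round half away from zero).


form AᵀA = [144715885825/3793451281 -77181050520/3793451281; -77181050520/3793451281 41164643044/3793451281] with trace 643185221/13126129 and determinant 240100/13126129
char-poly roots: 49 and 4900/13126129
so κ_2 = √(49 / (4900/13126129)) = 362.3000

362.3000


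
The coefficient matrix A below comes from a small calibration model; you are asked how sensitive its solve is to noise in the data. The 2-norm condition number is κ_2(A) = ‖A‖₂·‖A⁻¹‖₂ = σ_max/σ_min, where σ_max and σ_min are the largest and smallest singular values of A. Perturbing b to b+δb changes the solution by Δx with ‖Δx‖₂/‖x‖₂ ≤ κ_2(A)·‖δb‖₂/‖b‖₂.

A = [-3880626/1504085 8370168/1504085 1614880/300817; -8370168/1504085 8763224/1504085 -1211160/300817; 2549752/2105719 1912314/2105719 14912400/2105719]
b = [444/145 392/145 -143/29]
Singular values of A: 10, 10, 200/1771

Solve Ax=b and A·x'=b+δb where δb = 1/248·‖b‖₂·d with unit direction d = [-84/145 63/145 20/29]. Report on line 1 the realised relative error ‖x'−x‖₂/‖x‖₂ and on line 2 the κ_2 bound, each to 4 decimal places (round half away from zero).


largest singular value 10, smallest 200/1771
κ_2(A) = 10 / (200/1771) = 88.5500
perturbation bound = 88.5500·1/248 = 0.3571
solve Ax = b  →  x = [27.3522 21.0141 -8.0678]
2-norm of b is 6.4031; of x, 35.4235
Δx = A⁻¹·δb where δb = 1/248·6.4031·d; ‖Δx‖ = 0.2286
dividing the unrounded norms, ‖Δx‖/‖x‖ = 0.0065
tightness: 0.0065 against a bound of 0.3571 (unrounded ratio ≈ 0.0181)

0.0065
0.3571


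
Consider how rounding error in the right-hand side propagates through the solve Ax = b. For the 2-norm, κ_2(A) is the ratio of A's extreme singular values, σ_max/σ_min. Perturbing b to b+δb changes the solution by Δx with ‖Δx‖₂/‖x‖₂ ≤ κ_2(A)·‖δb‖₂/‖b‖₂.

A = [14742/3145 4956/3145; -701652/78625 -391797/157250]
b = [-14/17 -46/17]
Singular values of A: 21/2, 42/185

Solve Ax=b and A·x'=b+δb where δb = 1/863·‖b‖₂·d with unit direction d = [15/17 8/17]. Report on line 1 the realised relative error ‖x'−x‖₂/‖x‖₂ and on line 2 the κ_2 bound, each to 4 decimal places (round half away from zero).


from the listed singular values, σ₁ = 21/2, σ_n = 42/185
condition number: (21/2) ÷ (42/185) = 46.2500
worst-case relative error ≤ 46.2500 × 1/863 = 0.0536
solve Ax = b  →  x = [2.6495 -8.4038]
‖b‖₂ = 2.8284 and ‖x‖₂ = 8.8116
with δb = [0.0029 0.0015], A·Δx = δb → ‖Δx‖ = 0.0144
realised ‖Δx‖/‖x‖ = 0.0016
so the bound overstates the realised error by a factor of ≈ 32.7113 (computed from the unrounded values)

0.0016
0.0536


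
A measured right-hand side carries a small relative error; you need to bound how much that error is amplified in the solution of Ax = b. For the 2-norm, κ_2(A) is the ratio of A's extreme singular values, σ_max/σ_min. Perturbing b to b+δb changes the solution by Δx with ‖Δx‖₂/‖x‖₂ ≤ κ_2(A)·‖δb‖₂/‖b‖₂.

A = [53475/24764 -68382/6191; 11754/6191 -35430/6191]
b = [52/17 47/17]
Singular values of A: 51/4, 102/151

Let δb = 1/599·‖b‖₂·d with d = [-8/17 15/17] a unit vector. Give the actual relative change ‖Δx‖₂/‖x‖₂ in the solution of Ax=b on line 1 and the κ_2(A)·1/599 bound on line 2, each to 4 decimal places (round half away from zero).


from the listed singular values, σ₁ = 51/4, σ_n = 102/151
κ = σ_max/σ_min = (51/4)/(102/151) = 18.8750
κ_2(A)·‖δb‖/‖b‖ = 0.0315
solve Ax = b  →  x = [1.5132 0.0189]
‖b‖ = 4.1231, ‖x‖ = 1.5133
δb = ε·‖b‖·d = [-0.0032 0.0061]; solving A·Δx = δb gives ‖Δx‖ = 0.0102
realised ‖Δx‖/‖x‖ = 0.0067
tightness: 0.0067 against a bound of 0.0315 (unrounded ratio ≈ 0.2137)

0.0067
0.0315


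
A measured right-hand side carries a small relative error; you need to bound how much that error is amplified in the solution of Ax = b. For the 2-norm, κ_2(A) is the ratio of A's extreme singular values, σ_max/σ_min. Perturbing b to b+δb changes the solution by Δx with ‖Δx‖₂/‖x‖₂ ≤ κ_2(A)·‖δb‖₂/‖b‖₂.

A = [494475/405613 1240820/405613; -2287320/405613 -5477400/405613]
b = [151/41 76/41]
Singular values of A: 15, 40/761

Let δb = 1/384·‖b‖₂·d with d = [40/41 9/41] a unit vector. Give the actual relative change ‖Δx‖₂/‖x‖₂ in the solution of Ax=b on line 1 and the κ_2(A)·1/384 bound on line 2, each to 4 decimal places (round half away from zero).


largest singular value 15, smallest 40/761
κ_2(A) = 15 / (40/761) = 285.3750
κ_2(A)·‖δb‖/‖b‖ = 0.7432
solve Ax = b  →  x = [-70.2718 29.2077]
‖b‖₂ = 4.1231 and ‖x‖₂ = 76.1000
with δb = [0.0105 0.0024], A·Δx = δb → ‖Δx‖ = 0.2043
realised ‖Δx‖/‖x‖ = 0.0027
tightness: 0.0027 against a bound of 0.7432 (unrounded ratio ≈ 0.0036)

0.0027
0.7432


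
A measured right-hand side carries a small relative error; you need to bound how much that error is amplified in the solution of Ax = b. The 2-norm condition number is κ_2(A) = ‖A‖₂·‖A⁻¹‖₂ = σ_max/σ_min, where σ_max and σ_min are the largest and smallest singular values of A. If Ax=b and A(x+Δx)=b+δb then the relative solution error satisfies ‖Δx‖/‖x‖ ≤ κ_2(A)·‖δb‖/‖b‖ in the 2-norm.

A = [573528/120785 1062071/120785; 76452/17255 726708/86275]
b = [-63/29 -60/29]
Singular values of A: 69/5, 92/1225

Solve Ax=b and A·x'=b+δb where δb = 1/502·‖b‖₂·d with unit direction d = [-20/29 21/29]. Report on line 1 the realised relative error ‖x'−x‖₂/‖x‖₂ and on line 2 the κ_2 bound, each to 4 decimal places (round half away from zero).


0.3660
0.3660

from the listed singular values, σ₁ = 69/5, σ_n = 92/1225
condition number: (69/5) ÷ (92/1225) = 183.7500
worst-case relative error ≤ 183.7500 × 1/502 = 0.3660
solve Ax = b  →  x = [-0.1023 -0.1918]
‖b‖ = 3.0000, ‖x‖ = 0.2174
re-solving with b+δb shifts x by Δx of norm 0.0796
dividing the unrounded norms, ‖Δx‖/‖x‖ = 0.3660
realised/bound = 1 exactly: the bound is attained for this b and d


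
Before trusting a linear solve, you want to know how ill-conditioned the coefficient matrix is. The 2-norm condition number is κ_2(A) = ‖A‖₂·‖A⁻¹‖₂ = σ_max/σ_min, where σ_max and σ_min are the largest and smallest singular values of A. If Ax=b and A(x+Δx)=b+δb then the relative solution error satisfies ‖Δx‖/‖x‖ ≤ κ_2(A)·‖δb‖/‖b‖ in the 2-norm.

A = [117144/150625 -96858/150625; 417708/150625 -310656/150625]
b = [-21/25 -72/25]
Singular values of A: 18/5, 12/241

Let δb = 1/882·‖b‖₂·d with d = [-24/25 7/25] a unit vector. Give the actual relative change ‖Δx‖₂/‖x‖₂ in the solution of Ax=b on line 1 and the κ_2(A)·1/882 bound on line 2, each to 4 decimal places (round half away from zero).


0.0820
0.0820

largest singular value 18/5, smallest 12/241
condition number: (18/5) ÷ (12/241) = 72.3000
perturbation bound = 72.3000·1/882 = 0.0820
solve Ax = b  →  x = [-0.6667 0.5000]
2-norm of b is 3.0000; of x, 0.8333
Δx = A⁻¹·δb where δb = 1/882·3.0000·d; ‖Δx‖ = 0.0683
relative error = 0.0820
realised/bound = 1 exactly: the bound is attained for this b and d


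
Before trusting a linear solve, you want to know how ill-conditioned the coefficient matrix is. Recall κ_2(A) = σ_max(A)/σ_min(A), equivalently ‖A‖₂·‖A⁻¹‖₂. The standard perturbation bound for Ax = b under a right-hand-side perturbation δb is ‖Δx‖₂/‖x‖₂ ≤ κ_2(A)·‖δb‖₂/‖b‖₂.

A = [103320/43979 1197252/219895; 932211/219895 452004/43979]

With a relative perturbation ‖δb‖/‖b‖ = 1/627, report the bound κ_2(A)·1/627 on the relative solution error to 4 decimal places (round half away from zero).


AᵀA = [3930425289/167314225 1886031756/33462845; 1886031756/33462845 22633573536/167314225]; tr = 6287337/39601, det = 28005264/24750625
char-poly roots: 3969/25 and 7056/990025
κ_2(A) = √(λ_max/λ_min) = √((3969/25) / (7056/990025)) = 149.2500
perturbation bound = 149.2500·1/627 = 0.2380

0.2380


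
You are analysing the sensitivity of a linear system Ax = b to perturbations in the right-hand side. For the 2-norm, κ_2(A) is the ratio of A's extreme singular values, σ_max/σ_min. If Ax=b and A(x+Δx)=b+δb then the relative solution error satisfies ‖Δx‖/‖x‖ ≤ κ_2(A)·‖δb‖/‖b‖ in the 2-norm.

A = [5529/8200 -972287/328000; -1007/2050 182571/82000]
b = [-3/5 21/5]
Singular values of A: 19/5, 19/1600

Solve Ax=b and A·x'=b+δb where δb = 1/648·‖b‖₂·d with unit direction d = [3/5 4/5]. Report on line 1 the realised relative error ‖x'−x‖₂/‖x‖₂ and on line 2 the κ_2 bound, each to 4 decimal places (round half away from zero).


0.0022
0.4938

largest singular value 19/5, smallest 19/1600
κ = σ_max/σ_min = (19/5)/(19/1600) = 320.0000
κ_2(A)·‖δb‖/‖b‖ = 0.4938
solve Ax = b  →  x = [246.2965 56.2259]
2-norm of b is 4.2426; of x, 252.6328
δb = ε·‖b‖·d = [0.0039 0.0052]; solving A·Δx = δb gives ‖Δx‖ = 0.5514
dividing the unrounded norms, ‖Δx‖/‖x‖ = 0.0022
so the bound overstates the realised error by a factor of ≈ 226.2753 (computed from the unrounded values)


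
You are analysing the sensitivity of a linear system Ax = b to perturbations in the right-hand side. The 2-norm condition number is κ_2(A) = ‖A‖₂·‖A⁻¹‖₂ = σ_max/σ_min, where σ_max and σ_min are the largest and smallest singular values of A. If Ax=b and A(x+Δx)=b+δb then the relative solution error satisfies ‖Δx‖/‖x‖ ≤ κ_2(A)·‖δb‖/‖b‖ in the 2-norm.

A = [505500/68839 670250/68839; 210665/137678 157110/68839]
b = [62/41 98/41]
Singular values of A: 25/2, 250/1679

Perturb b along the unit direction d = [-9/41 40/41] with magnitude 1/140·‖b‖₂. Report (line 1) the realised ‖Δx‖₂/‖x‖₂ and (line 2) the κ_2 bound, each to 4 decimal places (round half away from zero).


largest singular value 25/2, smallest 250/1679
κ = σ_max/σ_min = (25/2)/(250/1679) = 83.9500
perturbation bound = 83.9500·1/140 = 0.5996
solve Ax = b  →  x = [-10.6496 8.1872]
2-norm of b is 2.8284; of x, 13.4330
with δb = [-0.0044 0.0197], A·Δx = δb → ‖Δx‖ = 0.1357
dividing the unrounded norms, ‖Δx‖/‖x‖ = 0.0101
tightness: 0.0101 against a bound of 0.5996 (unrounded ratio ≈ 0.0168)

0.0101
0.5996


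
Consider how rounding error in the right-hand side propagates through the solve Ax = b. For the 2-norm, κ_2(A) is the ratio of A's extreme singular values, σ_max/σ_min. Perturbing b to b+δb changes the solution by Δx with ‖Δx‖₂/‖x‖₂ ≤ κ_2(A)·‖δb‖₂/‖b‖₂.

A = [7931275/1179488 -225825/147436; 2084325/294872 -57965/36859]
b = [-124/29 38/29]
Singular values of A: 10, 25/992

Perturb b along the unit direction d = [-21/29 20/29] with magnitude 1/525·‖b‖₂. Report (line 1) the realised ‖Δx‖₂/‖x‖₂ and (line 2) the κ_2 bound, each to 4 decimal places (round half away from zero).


from the listed singular values, σ₁ = 10, σ_n = 25/992
condition number: 10 ÷ (25/992) = 396.8000
bound on ‖Δx‖/‖x‖: κ·ε = 396.8000·1/525 = 0.7558
solve Ax = b  →  x = [34.6459 154.8927]
‖b‖₂ = 4.4721 and ‖x‖₂ = 158.7201
with δb = [-0.0062 0.0059], A·Δx = δb → ‖Δx‖ = 0.3380
dividing the unrounded norms, ‖Δx‖/‖x‖ = 0.0021
realised/bound (from unrounded values) ≈ 0.0028

0.0021
0.7558


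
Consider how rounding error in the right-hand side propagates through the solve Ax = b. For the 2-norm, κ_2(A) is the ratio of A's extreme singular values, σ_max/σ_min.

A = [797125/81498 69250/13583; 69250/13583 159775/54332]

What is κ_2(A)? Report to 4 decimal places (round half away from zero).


AᵀA = [2796015625/22982436 248434375/3830406; 248434375/3830406 353830625/10214416]; tr = 49718125/318096, det = 9765625/1272384
solving λ² − 49718125/318096·λ + 9765625/1272384 = 0 gives λ = 625/4, 15625/318096
so κ_2 = √((625/4) / (15625/318096)) = 56.4000

56.4000
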